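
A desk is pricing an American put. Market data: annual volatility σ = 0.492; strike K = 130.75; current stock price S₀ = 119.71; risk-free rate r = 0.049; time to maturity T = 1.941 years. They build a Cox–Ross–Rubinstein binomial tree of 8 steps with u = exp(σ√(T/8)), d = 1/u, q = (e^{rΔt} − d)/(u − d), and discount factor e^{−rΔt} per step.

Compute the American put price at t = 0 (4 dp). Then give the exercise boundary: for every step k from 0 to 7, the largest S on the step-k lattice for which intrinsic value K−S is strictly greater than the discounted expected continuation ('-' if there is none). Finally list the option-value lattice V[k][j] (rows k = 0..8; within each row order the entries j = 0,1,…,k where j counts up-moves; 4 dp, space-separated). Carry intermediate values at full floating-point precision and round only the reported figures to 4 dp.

params: Δt=0.24263 u=1.27423 d=0.78479 q=0.46414 e^(-rΔt)=0.98818
t_8 payoffs: 113.5258 102.7835 85.3417 57.0219 11.0400 0.0000 0.0000 0.0000 0.0000
t_7: node(7,0) S=21.9477 payoff=108.8023 vs cont=107.2571 → 108.8023 [stop]  node(7,1) S=35.6358 payoff=95.1142 vs cont=93.5690 → 95.1142 [stop]  node(7,2) S=57.8607 payoff=72.8893 vs cont=71.3440 → 72.8893 [stop]  node(7,3) S=93.9467 payoff=36.8033 vs cont=35.2580 → 36.8033 [stop]  node(7,4) S=152.5384 payoff=0.0000 vs cont=5.8459 → 5.8459 [wait]  node(7,5) S=247.6720 payoff=0.0000 vs cont=0.0000 → 0.0000 [wait]  node(7,6) S=402.1374 payoff=0.0000 vs cont=0.0000 → 0.0000 [wait]  node(7,7) S=652.9382 payoff=0.0000 vs cont=0.0000 → 0.0000 [wait]  ⇒ S*(7)=93.9467
t_6: node(6,0) S=27.9665 payoff=102.7835 vs cont=101.2383 → 102.7835 [stop]  node(6,1) S=45.4083 payoff=85.3417 vs cont=83.7965 → 85.3417 [stop]  node(6,2) S=73.7281 payoff=57.0219 vs cont=55.4767 → 57.0219 [stop]  node(6,3) S=119.7100 payoff=11.0400 vs cont=22.1695 → 22.1695 [wait]  node(6,4) S=194.3695 payoff=0.0000 vs cont=3.0956 → 3.0956 [wait]  node(6,5) S=315.5918 payoff=0.0000 vs cont=0.0000 → 0.0000 [wait]  node(6,6) S=512.4167 payoff=0.0000 vs cont=0.0000 → 0.0000 [wait]  ⇒ S*(6)=73.7281
t_5: node(5,0) S=35.6358 payoff=95.1142 vs cont=93.5690 → 95.1142 [stop]  node(5,1) S=57.8607 payoff=72.8893 vs cont=71.3440 → 72.8893 [stop]  node(5,2) S=93.9467 payoff=36.8033 vs cont=40.3627 → 40.3627 [wait]  node(5,3) S=152.5384 payoff=0.0000 vs cont=13.1591 → 13.1591 [wait]  node(5,4) S=247.6720 payoff=0.0000 vs cont=1.6392 → 1.6392 [wait]  node(5,5) S=402.1374 payoff=0.0000 vs cont=0.0000 → 0.0000 [wait]  ⇒ S*(5)=57.8607
t_4: node(4,0) S=45.4083 payoff=85.3417 vs cont=83.7965 → 85.3417 [stop]  node(4,1) S=73.7281 payoff=57.0219 vs cont=57.1093 → 57.1093 [wait]  node(4,2) S=119.7100 payoff=11.0400 vs cont=27.4085 → 27.4085 [wait]  node(4,3) S=194.3695 payoff=0.0000 vs cont=7.7199 → 7.7199 [wait]  node(4,4) S=315.5918 payoff=0.0000 vs cont=0.8680 → 0.8680 [wait]  ⇒ S*(4)=45.4083
t_3: node(3,0) S=57.8607 payoff=72.8893 vs cont=71.3841 → 72.8893 [stop]  node(3,1) S=93.9467 payoff=36.8033 vs cont=42.8118 → 42.8118 [wait]  node(3,2) S=152.5384 payoff=0.0000 vs cont=18.0542 → 18.0542 [wait]  node(3,3) S=247.6720 payoff=0.0000 vs cont=4.4860 → 4.4860 [wait]  ⇒ S*(3)=57.8607
t_2: node(2,0) S=73.7281 payoff=57.0219 vs cont=58.2326 → 58.2326 [wait]  node(2,1) S=119.7100 payoff=11.0400 vs cont=30.9506 → 30.9506 [wait]  node(2,2) S=194.3695 payoff=0.0000 vs cont=11.6177 → 11.6177 [wait]  ⇒ S*(2)=-
t_1: node(1,0) S=93.9467 payoff=36.8033 vs cont=45.0313 → 45.0313 [wait]  node(1,1) S=152.5384 payoff=0.0000 vs cont=21.7176 → 21.7176 [wait]  ⇒ S*(1)=-
t_0: node(0,0) S=119.7100 payoff=11.0400 vs cont=33.8061 → 33.8061 [wait]  ⇒ S*(0)=-

price = 33.8061
boundary = - - - 57.8607 45.4083 57.8607 73.7281 93.9467
tree:
33.8061
45.0313 21.7176
58.2326 30.9506 11.6177
72.8893 42.8118 18.0542 4.4860
85.3417 57.1093 27.4085 7.7199 0.8680
95.1142 72.8893 40.3627 13.1591 1.6392 0.0000
102.7835 85.3417 57.0219 22.1695 3.0956 0.0000 0.0000
108.8023 95.1142 72.8893 36.8033 5.8459 0.0000 0.0000 0.0000
113.5258 102.7835 85.3417 57.0219 11.0400 0.0000 0.0000 0.0000 0.0000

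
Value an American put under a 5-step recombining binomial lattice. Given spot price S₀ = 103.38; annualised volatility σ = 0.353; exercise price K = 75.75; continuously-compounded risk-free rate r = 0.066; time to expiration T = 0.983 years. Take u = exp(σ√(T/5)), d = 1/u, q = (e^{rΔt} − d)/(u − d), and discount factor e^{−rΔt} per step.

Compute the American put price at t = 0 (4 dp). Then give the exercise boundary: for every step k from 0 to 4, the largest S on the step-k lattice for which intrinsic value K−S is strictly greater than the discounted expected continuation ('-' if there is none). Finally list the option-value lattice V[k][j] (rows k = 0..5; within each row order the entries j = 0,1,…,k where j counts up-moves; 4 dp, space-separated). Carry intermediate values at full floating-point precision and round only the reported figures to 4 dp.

params: Δt=0.19660 u=1.16943 d=0.85512 q=0.50250 e^(-rΔt)=0.98711
t_5 payoffs: 28.4828 11.1086 0.0000 0.0000 0.0000 0.0000
t_4: node(4,0) S=55.2759 payoff=20.4741 vs cont=19.4976 → 20.4741 [stop]  node(4,1) S=75.5938 payoff=0.1562 vs cont=5.4553 → 5.4553 [wait]  node(4,2) S=103.3800 payoff=0.0000 vs cont=0.0000 → 0.0000 [wait]  node(4,3) S=141.3797 payoff=0.0000 vs cont=0.0000 → 0.0000 [wait]  node(4,4) S=193.3470 payoff=0.0000 vs cont=0.0000 → 0.0000 [wait]  ⇒ S*(4)=55.2759
t_3: node(3,0) S=64.6414 payoff=11.1086 vs cont=12.7605 → 12.7605 [wait]  node(3,1) S=88.4018 payoff=0.0000 vs cont=2.6790 → 2.6790 [wait]  node(3,2) S=120.8960 payoff=0.0000 vs cont=0.0000 → 0.0000 [wait]  node(3,3) S=165.3340 payoff=0.0000 vs cont=0.0000 → 0.0000 [wait]  ⇒ S*(3)=-
t_2: node(2,0) S=75.5938 payoff=0.1562 vs cont=7.5953 → 7.5953 [wait]  node(2,1) S=103.3800 payoff=0.0000 vs cont=1.3156 → 1.3156 [wait]  node(2,2) S=141.3797 payoff=0.0000 vs cont=0.0000 → 0.0000 [wait]  ⇒ S*(2)=-
t_1: node(1,0) S=88.4018 payoff=0.0000 vs cont=4.3825 → 4.3825 [wait]  node(1,1) S=120.8960 payoff=0.0000 vs cont=0.6461 → 0.6461 [wait]  ⇒ S*(1)=-
t_0: node(0,0) S=103.3800 payoff=0.0000 vs cont=2.4727 → 2.4727 [wait]  ⇒ S*(0)=-

price = 2.4727
boundary = - - - - 55.2759
tree:
2.4727
4.3825 0.6461
7.5953 1.3156 0.0000
12.7605 2.6790 0.0000 0.0000
20.4741 5.4553 0.0000 0.0000 0.0000
28.4828 11.1086 0.0000 0.0000 0.0000 0.0000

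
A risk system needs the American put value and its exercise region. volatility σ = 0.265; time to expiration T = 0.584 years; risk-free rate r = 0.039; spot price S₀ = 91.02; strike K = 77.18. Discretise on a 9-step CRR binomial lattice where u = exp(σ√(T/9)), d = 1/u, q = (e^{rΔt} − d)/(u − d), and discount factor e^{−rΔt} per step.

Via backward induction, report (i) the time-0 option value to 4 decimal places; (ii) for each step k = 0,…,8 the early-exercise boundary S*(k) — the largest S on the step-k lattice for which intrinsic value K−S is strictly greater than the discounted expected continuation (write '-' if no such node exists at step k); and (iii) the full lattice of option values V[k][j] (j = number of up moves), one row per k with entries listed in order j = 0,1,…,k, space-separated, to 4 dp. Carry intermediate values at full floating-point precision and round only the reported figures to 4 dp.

Δt=0.06489  u=1.06983  d=0.93472  q=0.50188  discount=0.99747
step 9 (expiry): payoffs max(K−S,0) = 27.6023 20.4360 12.2339 2.8461 0.0000 0.0000 0.0000 0.0000 0.0000 0.0000
step 8: (k=8,j=0): S=53.0399, (K−S)⁺=24.1401, hold=23.9450 ⇒ V=24.1401 exercise | (k=8,j=1): S=60.7067, (K−S)⁺=16.4733, hold=16.2782 ⇒ V=16.4733 exercise | (k=8,j=2): S=69.4816, (K−S)⁺=7.6984, hold=7.5033 ⇒ V=7.6984 exercise | (k=8,j=3): S=79.5249, (K−S)⁺=0.0000, hold=1.4141 ⇒ V=1.4141 continue | (k=8,j=4): S=91.0200, (K−S)⁺=0.0000, hold=0.0000 ⇒ V=0.0000 continue | (k=8,j=5): S=104.1766, (K−S)⁺=0.0000, hold=0.0000 ⇒ V=0.0000 continue | (k=8,j=6): S=119.2350, (K−S)⁺=0.0000, hold=0.0000 ⇒ V=0.0000 continue | (k=8,j=7): S=136.4700, (K−S)⁺=0.0000, hold=0.0000 ⇒ V=0.0000 continue | (k=8,j=8): S=156.1962, (K−S)⁺=0.0000, hold=0.0000 ⇒ V=0.0000 continue  boundary S*=69.4816
step 7: (k=7,j=0): S=56.7440, (K−S)⁺=20.4360, hold=20.2409 ⇒ V=20.4360 exercise | (k=7,j=1): S=64.9461, (K−S)⁺=12.2339, hold=12.0388 ⇒ V=12.2339 exercise | (k=7,j=2): S=74.3339, (K−S)⁺=2.8461, hold=4.5329 ⇒ V=4.5329 continue | (k=7,j=3): S=85.0786, (K−S)⁺=0.0000, hold=0.7026 ⇒ V=0.7026 continue | (k=7,j=4): S=97.3764, (K−S)⁺=0.0000, hold=0.0000 ⇒ V=0.0000 continue | (k=7,j=5): S=111.4518, (K−S)⁺=0.0000, hold=0.0000 ⇒ V=0.0000 continue | (k=7,j=6): S=127.5617, (K−S)⁺=0.0000, hold=0.0000 ⇒ V=0.0000 continue | (k=7,j=7): S=146.0003, (K−S)⁺=0.0000, hold=0.0000 ⇒ V=0.0000 continue  boundary S*=64.9461
step 6: (k=6,j=0): S=60.7067, (K−S)⁺=16.4733, hold=16.2782 ⇒ V=16.4733 exercise | (k=6,j=1): S=69.4816, (K−S)⁺=7.6984, hold=8.3477 ⇒ V=8.3477 continue | (k=6,j=2): S=79.5249, (K−S)⁺=0.0000, hold=2.6040 ⇒ V=2.6040 continue | (k=6,j=3): S=91.0200, (K−S)⁺=0.0000, hold=0.3491 ⇒ V=0.3491 continue | (k=6,j=4): S=104.1766, (K−S)⁺=0.0000, hold=0.0000 ⇒ V=0.0000 continue | (k=6,j=5): S=119.2350, (K−S)⁺=0.0000, hold=0.0000 ⇒ V=0.0000 continue | (k=6,j=6): S=136.4700, (K−S)⁺=0.0000, hold=0.0000 ⇒ V=0.0000 continue  boundary S*=60.7067
step 5: (k=5,j=0): S=64.9461, (K−S)⁺=12.2339, hold=12.3639 ⇒ V=12.3639 continue | (k=5,j=1): S=74.3339, (K−S)⁺=2.8461, hold=5.4512 ⇒ V=5.4512 continue | (k=5,j=2): S=85.0786, (K−S)⁺=0.0000, hold=1.4686 ⇒ V=1.4686 continue | (k=5,j=3): S=97.3764, (K−S)⁺=0.0000, hold=0.1735 ⇒ V=0.1735 continue | (k=5,j=4): S=111.4518, (K−S)⁺=0.0000, hold=0.0000 ⇒ V=0.0000 continue | (k=5,j=5): S=127.5617, (K−S)⁺=0.0000, hold=0.0000 ⇒ V=0.0000 continue  boundary S*=-
step 4: (k=4,j=0): S=69.4816, (K−S)⁺=7.6984, hold=8.8720 ⇒ V=8.8720 continue | (k=4,j=1): S=79.5249, (K−S)⁺=0.0000, hold=3.4437 ⇒ V=3.4437 continue | (k=4,j=2): S=91.0200, (K−S)⁺=0.0000, hold=0.8165 ⇒ V=0.8165 continue | (k=4,j=3): S=104.1766, (K−S)⁺=0.0000, hold=0.0862 ⇒ V=0.0862 continue | (k=4,j=4): S=119.2350, (K−S)⁺=0.0000, hold=0.0000 ⇒ V=0.0000 continue  boundary S*=-
step 3: (k=3,j=0): S=74.3339, (K−S)⁺=2.8461, hold=6.1321 ⇒ V=6.1321 continue | (k=3,j=1): S=85.0786, (K−S)⁺=0.0000, hold=2.1198 ⇒ V=2.1198 continue | (k=3,j=2): S=97.3764, (K−S)⁺=0.0000, hold=0.4488 ⇒ V=0.4488 continue | (k=3,j=3): S=111.4518, (K−S)⁺=0.0000, hold=0.0428 ⇒ V=0.0428 continue  boundary S*=-
step 2: (k=2,j=0): S=79.5249, (K−S)⁺=0.0000, hold=4.1079 ⇒ V=4.1079 continue | (k=2,j=1): S=91.0200, (K−S)⁺=0.0000, hold=1.2779 ⇒ V=1.2779 continue | (k=2,j=2): S=104.1766, (K−S)⁺=0.0000, hold=0.2444 ⇒ V=0.2444 continue  boundary S*=-
step 1: (k=1,j=0): S=85.0786, (K−S)⁺=0.0000, hold=2.6808 ⇒ V=2.6808 continue | (k=1,j=1): S=97.3764, (K−S)⁺=0.0000, hold=0.7573 ⇒ V=0.7573 continue  boundary S*=-
step 0: (k=0,j=0): S=91.0200, (K−S)⁺=0.0000, hold=1.7111 ⇒ V=1.7111 continue  boundary S*=-

price = 1.7111
boundary = - - - - - - 60.7067 64.9461 69.4816
tree:
1.7111
2.6808 0.7573
4.1079 1.2779 0.2444
6.1321 2.1198 0.4488 0.0428
8.8720 3.4437 0.8165 0.0862 0.0000
12.3639 5.4512 1.4686 0.1735 0.0000 0.0000
16.4733 8.3477 2.6040 0.3491 0.0000 0.0000 0.0000
20.4360 12.2339 4.5329 0.7026 0.0000 0.0000 0.0000 0.0000
24.1401 16.4733 7.6984 1.4141 0.0000 0.0000 0.0000 0.0000 0.0000
27.6023 20.4360 12.2339 2.8461 0.0000 0.0000 0.0000 0.0000 0.0000 0.0000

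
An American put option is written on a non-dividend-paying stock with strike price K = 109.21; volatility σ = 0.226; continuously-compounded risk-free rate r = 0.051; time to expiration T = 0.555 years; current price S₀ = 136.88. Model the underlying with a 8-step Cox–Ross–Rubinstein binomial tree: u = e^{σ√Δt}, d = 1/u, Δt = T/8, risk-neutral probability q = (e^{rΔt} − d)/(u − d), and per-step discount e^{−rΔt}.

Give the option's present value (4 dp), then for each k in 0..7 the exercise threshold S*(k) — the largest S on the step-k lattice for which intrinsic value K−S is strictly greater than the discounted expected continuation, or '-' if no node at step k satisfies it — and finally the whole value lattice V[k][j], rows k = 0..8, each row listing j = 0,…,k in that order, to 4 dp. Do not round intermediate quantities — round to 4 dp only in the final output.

params: Δt=0.06938 u=1.06133 d=0.94221 q=0.51488 e^(-rΔt)=0.99647
t_8 payoffs: 24.1894 13.4403 1.3322 0.0000 0.0000 0.0000 0.0000 0.0000 0.0000
t_7: node(7,0) S=90.2352 payoff=18.9748 vs cont=18.5891 → 18.9748 [stop]  node(7,1) S=101.6436 payoff=7.5664 vs cont=7.1807 → 7.5664 [stop]  node(7,2) S=114.4943 payoff=0.0000 vs cont=0.6440 → 0.6440 [wait]  node(7,3) S=128.9698 payoff=0.0000 vs cont=0.0000 → 0.0000 [wait]  node(7,4) S=145.2754 payoff=0.0000 vs cont=0.0000 → 0.0000 [wait]  node(7,5) S=163.6425 payoff=0.0000 vs cont=0.0000 → 0.0000 [wait]  node(7,6) S=184.3317 payoff=0.0000 vs cont=0.0000 → 0.0000 [wait]  node(7,7) S=207.6367 payoff=0.0000 vs cont=0.0000 → 0.0000 [wait]  ⇒ S*(7)=101.6436
t_6: node(6,0) S=95.7697 payoff=13.4403 vs cont=13.0546 → 13.4403 [stop]  node(6,1) S=107.8778 payoff=1.3322 vs cont=3.9881 → 3.9881 [wait]  node(6,2) S=121.5167 payoff=0.0000 vs cont=0.3113 → 0.3113 [wait]  node(6,3) S=136.8800 payoff=0.0000 vs cont=0.0000 → 0.0000 [wait]  node(6,4) S=154.1857 payoff=0.0000 vs cont=0.0000 → 0.0000 [wait]  node(6,5) S=173.6793 payoff=0.0000 vs cont=0.0000 → 0.0000 [wait]  node(6,6) S=195.6375 payoff=0.0000 vs cont=0.0000 → 0.0000 [wait]  ⇒ S*(6)=95.7697
t_5: node(5,0) S=101.6436 payoff=7.5664 vs cont=8.5433 → 8.5433 [wait]  node(5,1) S=114.4943 payoff=0.0000 vs cont=2.0876 → 2.0876 [wait]  node(5,2) S=128.9698 payoff=0.0000 vs cont=0.1505 → 0.1505 [wait]  node(5,3) S=145.2754 payoff=0.0000 vs cont=0.0000 → 0.0000 [wait]  node(5,4) S=163.6425 payoff=0.0000 vs cont=0.0000 → 0.0000 [wait]  node(5,5) S=184.3317 payoff=0.0000 vs cont=0.0000 → 0.0000 [wait]  ⇒ S*(5)=-
t_4: node(4,0) S=107.8778 payoff=1.3322 vs cont=5.2010 → 5.2010 [wait]  node(4,1) S=121.5167 payoff=0.0000 vs cont=1.0864 → 1.0864 [wait]  node(4,2) S=136.8800 payoff=0.0000 vs cont=0.0728 → 0.0728 [wait]  node(4,3) S=154.1857 payoff=0.0000 vs cont=0.0000 → 0.0000 [wait]  node(4,4) S=173.6793 payoff=0.0000 vs cont=0.0000 → 0.0000 [wait]  ⇒ S*(4)=-
t_3: node(3,0) S=114.4943 payoff=0.0000 vs cont=3.0716 → 3.0716 [wait]  node(3,1) S=128.9698 payoff=0.0000 vs cont=0.5625 → 0.5625 [wait]  node(3,2) S=145.2754 payoff=0.0000 vs cont=0.0352 → 0.0352 [wait]  node(3,3) S=163.6425 payoff=0.0000 vs cont=0.0000 → 0.0000 [wait]  ⇒ S*(3)=-
t_2: node(2,0) S=121.5167 payoff=0.0000 vs cont=1.7734 → 1.7734 [wait]  node(2,1) S=136.8800 payoff=0.0000 vs cont=0.2900 → 0.2900 [wait]  node(2,2) S=154.1857 payoff=0.0000 vs cont=0.0170 → 0.0170 [wait]  ⇒ S*(2)=-
t_1: node(1,0) S=128.9698 payoff=0.0000 vs cont=1.0061 → 1.0061 [wait]  node(1,1) S=145.2754 payoff=0.0000 vs cont=0.1489 → 0.1489 [wait]  ⇒ S*(1)=-
t_0: node(0,0) S=136.8800 payoff=0.0000 vs cont=0.5627 → 0.5627 [wait]  ⇒ S*(0)=-

price = 0.5627
boundary = - - - - - - 95.7697 101.6436
tree:
0.5627
1.0061 0.1489
1.7734 0.2900 0.0170
3.0716 0.5625 0.0352 0.0000
5.2010 1.0864 0.0728 0.0000 0.0000
8.5433 2.0876 0.1505 0.0000 0.0000 0.0000
13.4403 3.9881 0.3113 0.0000 0.0000 0.0000 0.0000
18.9748 7.5664 0.6440 0.0000 0.0000 0.0000 0.0000 0.0000
24.1894 13.4403 1.3322 0.0000 0.0000 0.0000 0.0000 0.0000 0.0000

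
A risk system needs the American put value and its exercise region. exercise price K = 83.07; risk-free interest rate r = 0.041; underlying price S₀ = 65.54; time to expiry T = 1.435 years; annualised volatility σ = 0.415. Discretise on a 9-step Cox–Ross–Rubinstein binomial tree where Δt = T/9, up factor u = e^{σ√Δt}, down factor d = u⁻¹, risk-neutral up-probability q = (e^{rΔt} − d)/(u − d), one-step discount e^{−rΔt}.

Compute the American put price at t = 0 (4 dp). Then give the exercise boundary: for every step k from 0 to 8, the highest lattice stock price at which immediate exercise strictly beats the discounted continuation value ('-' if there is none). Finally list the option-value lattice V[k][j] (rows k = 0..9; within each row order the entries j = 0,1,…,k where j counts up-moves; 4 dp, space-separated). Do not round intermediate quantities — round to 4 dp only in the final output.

price = 22.6433
boundary = - - 47.0513 39.8661 47.0513 39.8661 47.0513 55.5314 65.5400
tree:
22.6433
28.9754 16.0489
36.0187 21.6923 10.1151
43.2039 28.4338 14.6384 5.3214
49.2918 36.0187 20.5527 8.3899 2.0484
54.4501 43.2039 27.8186 12.9114 3.5744 0.4124
58.8206 49.2918 36.0187 19.2582 6.1675 0.7958 0.0000
62.5237 54.4501 43.2039 27.5386 10.4928 1.5356 0.0000 0.0000
65.6613 58.8206 49.2918 36.0187 17.5300 2.9630 0.0000 0.0000 0.0000
68.3198 62.5237 54.4501 43.2039 27.5386 5.7176 0.0000 0.0000 0.0000 0.0000

Δt=0.15944  u=1.18023  d=0.84729  q=0.47837  discount=0.99348
step 9 (expiry): payoffs max(K−S,0) = 68.3198 62.5237 54.4501 43.2039 27.5386 5.7176 0.0000 0.0000 0.0000 0.0000
step 8: (k=8,j=0): S=17.4087, (K−S)⁺=65.6613, hold=65.1201 ⇒ V=65.6613 exercise | (k=8,j=1): S=24.2494, (K−S)⁺=58.8206, hold=58.2793 ⇒ V=58.8206 exercise | (k=8,j=2): S=33.7782, (K−S)⁺=49.2918, hold=48.7506 ⇒ V=49.2918 exercise | (k=8,j=3): S=47.0513, (K−S)⁺=36.0187, hold=35.4775 ⇒ V=36.0187 exercise | (k=8,j=4): S=65.5400, (K−S)⁺=17.5300, hold=16.9887 ⇒ V=17.5300 exercise | (k=8,j=5): S=91.2939, (K−S)⁺=0.0000, hold=2.9630 ⇒ V=2.9630 continue | (k=8,j=6): S=127.1677, (K−S)⁺=0.0000, hold=0.0000 ⇒ V=0.0000 continue | (k=8,j=7): S=177.1382, (K−S)⁺=0.0000, hold=0.0000 ⇒ V=0.0000 continue | (k=8,j=8): S=246.7444, (K−S)⁺=0.0000, hold=0.0000 ⇒ V=0.0000 continue  boundary S*=65.5400
step 7: (k=7,j=0): S=20.5463, (K−S)⁺=62.5237, hold=61.9824 ⇒ V=62.5237 exercise | (k=7,j=1): S=28.6199, (K−S)⁺=54.4501, hold=53.9088 ⇒ V=54.4501 exercise | (k=7,j=2): S=39.8661, (K−S)⁺=43.2039, hold=42.6626 ⇒ V=43.2039 exercise | (k=7,j=3): S=55.5314, (K−S)⁺=27.5386, hold=26.9973 ⇒ V=27.5386 exercise | (k=7,j=4): S=77.3524, (K−S)⁺=5.7176, hold=10.4928 ⇒ V=10.4928 continue | (k=7,j=5): S=107.7480, (K−S)⁺=0.0000, hold=1.5356 ⇒ V=1.5356 continue | (k=7,j=6): S=150.0875, (K−S)⁺=0.0000, hold=0.0000 ⇒ V=0.0000 continue | (k=7,j=7): S=209.0642, (K−S)⁺=0.0000, hold=0.0000 ⇒ V=0.0000 continue  boundary S*=55.5314
step 6: (k=6,j=0): S=24.2494, (K−S)⁺=58.8206, hold=58.2793 ⇒ V=58.8206 exercise | (k=6,j=1): S=33.7782, (K−S)⁺=49.2918, hold=48.7506 ⇒ V=49.2918 exercise | (k=6,j=2): S=47.0513, (K−S)⁺=36.0187, hold=35.4775 ⇒ V=36.0187 exercise | (k=6,j=3): S=65.5400, (K−S)⁺=17.5300, hold=19.2582 ⇒ V=19.2582 continue | (k=6,j=4): S=91.2939, (K−S)⁺=0.0000, hold=6.1675 ⇒ V=6.1675 continue | (k=6,j=5): S=127.1677, (K−S)⁺=0.0000, hold=0.7958 ⇒ V=0.7958 continue | (k=6,j=6): S=177.1382, (K−S)⁺=0.0000, hold=0.0000 ⇒ V=0.0000 continue  boundary S*=47.0513
step 5: (k=5,j=0): S=28.6199, (K−S)⁺=54.4501, hold=53.9088 ⇒ V=54.4501 exercise | (k=5,j=1): S=39.8661, (K−S)⁺=43.2039, hold=42.6626 ⇒ V=43.2039 exercise | (k=5,j=2): S=55.5314, (K−S)⁺=27.5386, hold=27.8186 ⇒ V=27.8186 continue | (k=5,j=3): S=77.3524, (K−S)⁺=5.7176, hold=12.9114 ⇒ V=12.9114 continue | (k=5,j=4): S=107.7480, (K−S)⁺=0.0000, hold=3.5744 ⇒ V=3.5744 continue | (k=5,j=5): S=150.0875, (K−S)⁺=0.0000, hold=0.4124 ⇒ V=0.4124 continue  boundary S*=39.8661
step 4: (k=4,j=0): S=33.7782, (K−S)⁺=49.2918, hold=48.7506 ⇒ V=49.2918 exercise | (k=4,j=1): S=47.0513, (K−S)⁺=36.0187, hold=35.6106 ⇒ V=36.0187 exercise | (k=4,j=2): S=65.5400, (K−S)⁺=17.5300, hold=20.5527 ⇒ V=20.5527 continue | (k=4,j=3): S=91.2939, (K−S)⁺=0.0000, hold=8.3899 ⇒ V=8.3899 continue | (k=4,j=4): S=127.1677, (K−S)⁺=0.0000, hold=2.0484 ⇒ V=2.0484 continue  boundary S*=47.0513
step 3: (k=3,j=0): S=39.8661, (K−S)⁺=43.2039, hold=42.6626 ⇒ V=43.2039 exercise | (k=3,j=1): S=55.5314, (K−S)⁺=27.5386, hold=28.4338 ⇒ V=28.4338 continue | (k=3,j=2): S=77.3524, (K−S)⁺=5.7176, hold=14.6384 ⇒ V=14.6384 continue | (k=3,j=3): S=107.7480, (K−S)⁺=0.0000, hold=5.3214 ⇒ V=5.3214 continue  boundary S*=39.8661
step 2: (k=2,j=0): S=47.0513, (K−S)⁺=36.0187, hold=35.9029 ⇒ V=36.0187 exercise | (k=2,j=1): S=65.5400, (K−S)⁺=17.5300, hold=21.6923 ⇒ V=21.6923 continue | (k=2,j=2): S=91.2939, (K−S)⁺=0.0000, hold=10.1151 ⇒ V=10.1151 continue  boundary S*=47.0513
step 1: (k=1,j=0): S=55.5314, (K−S)⁺=27.5386, hold=28.9754 ⇒ V=28.9754 continue | (k=1,j=1): S=77.3524, (K−S)⁺=5.7176, hold=16.0489 ⇒ V=16.0489 continue  boundary S*=-
step 0: (k=0,j=0): S=65.5400, (K−S)⁺=17.5300, hold=22.6433 ⇒ V=22.6433 continue  boundary S*=-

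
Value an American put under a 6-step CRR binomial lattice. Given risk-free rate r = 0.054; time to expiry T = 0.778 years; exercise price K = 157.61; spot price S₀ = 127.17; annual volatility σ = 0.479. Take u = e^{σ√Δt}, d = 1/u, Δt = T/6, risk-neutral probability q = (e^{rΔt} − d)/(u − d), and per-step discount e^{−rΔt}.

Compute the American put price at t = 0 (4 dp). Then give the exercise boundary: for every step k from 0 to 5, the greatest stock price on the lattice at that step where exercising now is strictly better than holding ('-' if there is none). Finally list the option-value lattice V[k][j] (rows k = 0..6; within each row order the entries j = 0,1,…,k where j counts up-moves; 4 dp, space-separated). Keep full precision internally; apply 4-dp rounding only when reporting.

price = 39.1810
boundary = - - 90.0672 75.7980 90.0672 107.0226
tree:
39.1810
52.4296 25.2464
67.5428 36.6478 13.1298
81.8120 51.0556 21.4061 4.2579
93.8206 67.5428 33.7485 8.2025 0.0000
103.9266 81.8120 50.5874 15.8014 0.0000 0.0000
112.4316 93.8206 67.5428 30.4400 0.0000 0.0000 0.0000

Δt=0.12967, u=1.18825, d=0.84157, q=0.47725, disc=e^(-rΔt)=0.99302
k=6 terminal: V=max(K-S,0) → 112.4316 93.8206 67.5428 30.4400 0.0000 0.0000 0.0000
k=5: j=0 S=53.6834 intr=103.9266 cont=102.8269 V=103.9266[EX]; j=1 S=75.7980 intr=81.8120 cont=80.7123 V=81.8120[EX]; j=2 S=107.0226 intr=50.5874 cont=49.4876 V=50.5874[EX]; j=3 S=151.1102 intr=6.4998 cont=15.8014 V=15.8014[hold]; j=4 S=213.3593 intr=0.0000 cont=0.0000 V=0.0000[hold]; j=5 S=301.2518 intr=0.0000 cont=0.0000 V=0.0000[hold]  S*(5)=107.0226
k=4: j=0 S=63.7894 intr=93.8206 cont=92.7208 V=93.8206[EX]; j=1 S=90.0672 intr=67.5428 cont=66.4431 V=67.5428[EX]; j=2 S=127.1700 intr=30.4400 cont=33.7485 V=33.7485[hold]; j=3 S=179.5571 intr=0.0000 cont=8.2025 V=8.2025[hold]; j=4 S=253.5249 intr=0.0000 cont=0.0000 V=0.0000[hold]  S*(4)=90.0672
k=3: j=0 S=75.7980 intr=81.8120 cont=80.7123 V=81.8120[EX]; j=1 S=107.0226 intr=50.5874 cont=51.0556 V=51.0556[hold]; j=2 S=151.1102 intr=6.4998 cont=21.4061 V=21.4061[hold]; j=3 S=213.3593 intr=0.0000 cont=4.2579 V=4.2579[hold]  S*(3)=75.7980
k=2: j=0 S=90.0672 intr=67.5428 cont=66.6650 V=67.5428[EX]; j=1 S=127.1700 intr=30.4400 cont=36.6478 V=36.6478[hold]; j=2 S=179.5571 intr=0.0000 cont=13.1298 V=13.1298[hold]  S*(2)=90.0672
k=1: j=0 S=107.0226 intr=50.5874 cont=52.4296 V=52.4296[hold]; j=1 S=151.1102 intr=6.4998 cont=25.2464 V=25.2464[hold]  S*(1)=-
k=0: j=0 S=127.1700 intr=30.4400 cont=39.1810 V=39.1810[hold]  S*(0)=-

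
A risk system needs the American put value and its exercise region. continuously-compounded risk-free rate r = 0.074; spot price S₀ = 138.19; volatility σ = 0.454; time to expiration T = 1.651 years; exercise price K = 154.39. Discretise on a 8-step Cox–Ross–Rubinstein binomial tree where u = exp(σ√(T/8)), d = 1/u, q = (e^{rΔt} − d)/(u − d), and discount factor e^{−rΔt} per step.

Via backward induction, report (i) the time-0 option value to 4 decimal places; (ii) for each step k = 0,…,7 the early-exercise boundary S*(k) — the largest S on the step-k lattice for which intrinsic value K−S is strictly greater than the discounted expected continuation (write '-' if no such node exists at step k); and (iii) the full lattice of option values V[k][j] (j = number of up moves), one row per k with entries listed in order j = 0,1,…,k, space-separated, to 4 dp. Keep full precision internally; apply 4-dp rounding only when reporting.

price = 34.4942
boundary = - - 91.4817 74.4325 91.4817 74.4325 91.4817 112.4360
tree:
34.4942
47.3021 22.0232
62.9083 32.2734 11.8659
79.9575 45.8759 18.8905 4.8025
93.8292 62.9083 29.2916 8.4740 1.0665
105.1157 79.9575 43.9075 14.7410 2.1055 0.0000
114.2988 93.8292 62.9083 25.1763 4.1566 0.0000 0.0000
121.7705 105.1157 79.9575 41.9540 8.2059 0.0000 0.0000 0.0000
127.8497 114.2988 93.8292 62.9083 16.2000 0.0000 0.0000 0.0000 0.0000

Δt=0.20638, u=1.22905, d=0.81363, q=0.48566, disc=e^(-rΔt)=0.98484
k=8 terminal: V=max(K-S,0) → 127.8497 114.2988 93.8292 62.9083 16.2000 0.0000 0.0000 0.0000 0.0000
k=7: j=0 S=32.6195 intr=121.7705 cont=119.4306 V=121.7705[EX]; j=1 S=49.2743 intr=105.1157 cont=102.7758 V=105.1157[EX]; j=2 S=74.4325 intr=79.9575 cont=77.6176 V=79.9575[EX]; j=3 S=112.4360 intr=41.9540 cont=39.6141 V=41.9540[EX]; j=4 S=169.8431 intr=0.0000 cont=8.2059 V=8.2059[hold]; j=5 S=256.5609 intr=0.0000 cont=0.0000 V=0.0000[hold]; j=6 S=387.5546 intr=0.0000 cont=0.0000 V=0.0000[hold]; j=7 S=585.4307 intr=0.0000 cont=0.0000 V=0.0000[hold]  S*(7)=112.4360
k=6: j=0 S=40.0912 intr=114.2988 cont=111.9589 V=114.2988[EX]; j=1 S=60.5608 intr=93.8292 cont=91.4893 V=93.8292[EX]; j=2 S=91.4817 intr=62.9083 cont=60.5684 V=62.9083[EX]; j=3 S=138.1900 intr=16.2000 cont=25.1763 V=25.1763[hold]; j=4 S=208.7465 intr=0.0000 cont=4.1566 V=4.1566[hold]; j=5 S=315.3274 intr=0.0000 cont=0.0000 V=0.0000[hold]; j=6 S=476.3259 intr=0.0000 cont=0.0000 V=0.0000[hold]  S*(6)=91.4817
k=5: j=0 S=49.2743 intr=105.1157 cont=102.7758 V=105.1157[EX]; j=1 S=74.4325 intr=79.9575 cont=77.6176 V=79.9575[EX]; j=2 S=112.4360 intr=41.9540 cont=43.9075 V=43.9075[hold]; j=3 S=169.8431 intr=0.0000 cont=14.7410 V=14.7410[hold]; j=4 S=256.5609 intr=0.0000 cont=2.1055 V=2.1055[hold]; j=5 S=387.5546 intr=0.0000 cont=0.0000 V=0.0000[hold]  S*(5)=74.4325
k=4: j=0 S=60.5608 intr=93.8292 cont=91.4893 V=93.8292[EX]; j=1 S=91.4817 intr=62.9083 cont=61.5028 V=62.9083[EX]; j=2 S=138.1900 intr=16.2000 cont=29.2916 V=29.2916[hold]; j=3 S=208.7465 intr=0.0000 cont=8.4740 V=8.4740[hold]; j=4 S=315.3274 intr=0.0000 cont=1.0665 V=1.0665[hold]  S*(4)=91.4817
k=3: j=0 S=74.4325 intr=79.9575 cont=77.6176 V=79.9575[EX]; j=1 S=112.4360 intr=41.9540 cont=45.8759 V=45.8759[hold]; j=2 S=169.8431 intr=0.0000 cont=18.8905 V=18.8905[hold]; j=3 S=256.5609 intr=0.0000 cont=4.8025 V=4.8025[hold]  S*(3)=74.4325
k=2: j=0 S=91.4817 intr=62.9083 cont=62.4443 V=62.9083[EX]; j=1 S=138.1900 intr=16.2000 cont=32.2734 V=32.2734[hold]; j=2 S=208.7465 intr=0.0000 cont=11.8659 V=11.8659[hold]  S*(2)=91.4817
k=1: j=0 S=112.4360 intr=41.9540 cont=47.3021 V=47.3021[hold]; j=1 S=169.8431 intr=0.0000 cont=22.0232 V=22.0232[hold]  S*(1)=-
k=0: j=0 S=138.1900 intr=16.2000 cont=34.4942 V=34.4942[hold]  S*(0)=-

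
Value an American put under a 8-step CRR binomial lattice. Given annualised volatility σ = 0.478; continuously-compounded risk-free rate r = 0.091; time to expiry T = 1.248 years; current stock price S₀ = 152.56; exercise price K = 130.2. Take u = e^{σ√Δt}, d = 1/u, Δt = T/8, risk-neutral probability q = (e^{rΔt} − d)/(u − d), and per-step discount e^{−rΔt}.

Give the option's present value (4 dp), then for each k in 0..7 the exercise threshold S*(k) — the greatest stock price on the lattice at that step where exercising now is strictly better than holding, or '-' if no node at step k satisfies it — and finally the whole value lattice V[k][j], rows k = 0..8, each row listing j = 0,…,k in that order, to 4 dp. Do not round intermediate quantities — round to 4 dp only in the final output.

Δt=0.15600, u=1.20779, d=0.82796, q=0.49058, disc=e^(-rΔt)=0.98590
k=8 terminal: V=max(K-S,0) → 96.5101 81.0543 58.5080 25.6183 0.0000 0.0000 0.0000 0.0000 0.0000
k=7: j=0 S=40.6905 intr=89.5095 cont=87.6743 V=89.5095[EX]; j=1 S=59.3578 intr=70.8422 cont=69.0069 V=70.8422[EX]; j=2 S=86.5890 intr=43.6110 cont=41.7757 V=43.6110[EX]; j=3 S=126.3130 intr=3.8870 cont=12.8665 V=12.8665[hold]; j=4 S=184.2609 intr=0.0000 cont=0.0000 V=0.0000[hold]; j=5 S=268.7933 intr=0.0000 cont=0.0000 V=0.0000[hold]; j=6 S=392.1060 intr=0.0000 cont=0.0000 V=0.0000[hold]; j=7 S=571.9903 intr=0.0000 cont=0.0000 V=0.0000[hold]  S*(7)=86.5890
k=6: j=0 S=49.1457 intr=81.0543 cont=79.2191 V=81.0543[EX]; j=1 S=71.6920 intr=58.5080 cont=56.6728 V=58.5080[EX]; j=2 S=104.5817 intr=25.6183 cont=28.1262 V=28.1262[hold]; j=3 S=152.5600 intr=0.0000 cont=6.4620 V=6.4620[hold]; j=4 S=222.5491 intr=0.0000 cont=0.0000 V=0.0000[hold]; j=5 S=324.6467 intr=0.0000 cont=0.0000 V=0.0000[hold]; j=6 S=473.5830 intr=0.0000 cont=0.0000 V=0.0000[hold]  S*(6)=71.6920
k=5: j=0 S=59.3578 intr=70.8422 cont=69.0069 V=70.8422[EX]; j=1 S=86.5890 intr=43.6110 cont=42.9886 V=43.6110[EX]; j=2 S=126.3130 intr=3.8870 cont=17.2515 V=17.2515[hold]; j=3 S=184.2609 intr=0.0000 cont=3.2455 V=3.2455[hold]; j=4 S=268.7933 intr=0.0000 cont=0.0000 V=0.0000[hold]; j=5 S=392.1060 intr=0.0000 cont=0.0000 V=0.0000[hold]  S*(5)=86.5890
k=4: j=0 S=71.6920 intr=58.5080 cont=56.6728 V=58.5080[EX]; j=1 S=104.5817 intr=25.6183 cont=30.2470 V=30.2470[hold]; j=2 S=152.5600 intr=0.0000 cont=10.2341 V=10.2341[hold]; j=3 S=222.5491 intr=0.0000 cont=1.6300 V=1.6300[hold]; j=4 S=324.6467 intr=0.0000 cont=0.0000 V=0.0000[hold]  S*(4)=71.6920
k=3: j=0 S=86.5890 intr=43.6110 cont=44.0144 V=44.0144[hold]; j=1 S=126.3130 intr=3.8870 cont=20.1411 V=20.1411[hold]; j=2 S=184.2609 intr=0.0000 cont=5.9283 V=5.9283[hold]; j=3 S=268.7933 intr=0.0000 cont=0.8187 V=0.8187[hold]  S*(3)=-
k=2: j=0 S=104.5817 intr=25.6183 cont=31.8473 V=31.8473[hold]; j=1 S=152.5600 intr=0.0000 cont=12.9830 V=12.9830[hold]; j=2 S=222.5491 intr=0.0000 cont=3.3734 V=3.3734[hold]  S*(2)=-
k=1: j=0 S=126.3130 intr=3.8870 cont=22.2743 V=22.2743[hold]; j=1 S=184.2609 intr=0.0000 cont=8.1521 V=8.1521[hold]  S*(1)=-
k=0: j=0 S=152.5600 intr=0.0000 cont=15.1299 V=15.1299[hold]  S*(0)=-

price = 15.1299
boundary = - - - - 71.6920 86.5890 71.6920 86.5890
tree:
15.1299
22.2743 8.1521
31.8473 12.9830 3.3734
44.0144 20.1411 5.9283 0.8187
58.5080 30.2470 10.2341 1.6300 0.0000
70.8422 43.6110 17.2515 3.2455 0.0000 0.0000
81.0543 58.5080 28.1262 6.4620 0.0000 0.0000 0.0000
89.5095 70.8422 43.6110 12.8665 0.0000 0.0000 0.0000 0.0000
96.5101 81.0543 58.5080 25.6183 0.0000 0.0000 0.0000 0.0000 0.0000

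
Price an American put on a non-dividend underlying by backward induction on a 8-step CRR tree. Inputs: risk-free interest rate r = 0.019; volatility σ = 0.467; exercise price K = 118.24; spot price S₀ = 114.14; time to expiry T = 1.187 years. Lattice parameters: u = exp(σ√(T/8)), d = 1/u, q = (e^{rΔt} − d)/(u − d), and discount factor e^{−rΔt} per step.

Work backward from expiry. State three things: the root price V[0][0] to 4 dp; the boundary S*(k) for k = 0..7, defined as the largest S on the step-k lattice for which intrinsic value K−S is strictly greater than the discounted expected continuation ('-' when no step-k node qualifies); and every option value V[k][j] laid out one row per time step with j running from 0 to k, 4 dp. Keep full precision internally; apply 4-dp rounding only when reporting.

params: Δt=0.14838 u=1.19708 d=0.83537 q=0.46295 e^(-rΔt)=0.99718
t_8 payoffs: 91.1724 79.4520 62.6567 38.5891 4.1000 0.0000 0.0000 0.0000 0.0000
t_7: node(7,0) S=32.4021 payoff=85.8379 vs cont=85.5050 → 85.8379 [stop]  node(7,1) S=46.4323 payoff=71.8077 vs cont=71.4748 → 71.8077 [stop]  node(7,2) S=66.5376 payoff=51.7024 vs cont=51.3695 → 51.7024 [stop]  node(7,3) S=95.3486 payoff=22.8914 vs cont=22.5585 → 22.8914 [stop]  node(7,4) S=136.6348 payoff=0.0000 vs cont=2.1957 → 2.1957 [wait]  node(7,5) S=195.7980 payoff=0.0000 vs cont=0.0000 → 0.0000 [wait]  node(7,6) S=280.5791 payoff=0.0000 vs cont=0.0000 → 0.0000 [wait]  node(7,7) S=402.0705 payoff=0.0000 vs cont=0.0000 → 0.0000 [wait]  ⇒ S*(7)=95.3486
t_6: node(6,0) S=38.7880 payoff=79.4520 vs cont=79.1192 → 79.4520 [stop]  node(6,1) S=55.5833 payoff=62.6567 vs cont=62.3239 → 62.6567 [stop]  node(6,2) S=79.6509 payoff=38.5891 vs cont=38.2562 → 38.5891 [stop]  node(6,3) S=114.1400 payoff=4.1000 vs cont=13.2728 → 13.2728 [wait]  node(6,4) S=163.5629 payoff=0.0000 vs cont=1.1759 → 1.1759 [wait]  node(6,5) S=234.3861 payoff=0.0000 vs cont=0.0000 → 0.0000 [wait]  node(6,6) S=335.8758 payoff=0.0000 vs cont=0.0000 → 0.0000 [wait]  ⇒ S*(6)=79.6509
t_5: node(5,0) S=46.4323 payoff=71.8077 vs cont=71.4748 → 71.8077 [stop]  node(5,1) S=66.5376 payoff=51.7024 vs cont=51.3695 → 51.7024 [stop]  node(5,2) S=95.3486 payoff=22.8914 vs cont=26.7931 → 26.7931 [wait]  node(5,3) S=136.6348 payoff=0.0000 vs cont=7.6509 → 7.6509 [wait]  node(5,4) S=195.7980 payoff=0.0000 vs cont=0.6297 → 0.6297 [wait]  node(5,5) S=280.5791 payoff=0.0000 vs cont=0.0000 → 0.0000 [wait]  ⇒ S*(5)=66.5376
t_4: node(4,0) S=55.5833 payoff=62.6567 vs cont=62.3239 → 62.6567 [stop]  node(4,1) S=79.6509 payoff=38.5891 vs cont=40.0574 → 40.0574 [wait]  node(4,2) S=114.1400 payoff=4.1000 vs cont=17.8807 → 17.8807 [wait]  node(4,3) S=163.5629 payoff=0.0000 vs cont=4.3880 → 4.3880 [wait]  node(4,4) S=234.3861 payoff=0.0000 vs cont=0.3372 → 0.3372 [wait]  ⇒ S*(4)=55.5833
t_3: node(3,0) S=66.5376 payoff=51.7024 vs cont=52.0474 → 52.0474 [wait]  node(3,1) S=95.3486 payoff=22.8914 vs cont=29.7067 → 29.7067 [wait]  node(3,2) S=136.6348 payoff=0.0000 vs cont=11.6014 → 11.6014 [wait]  node(3,3) S=195.7980 payoff=0.0000 vs cont=2.5056 → 2.5056 [wait]  ⇒ S*(3)=-
t_2: node(2,0) S=79.6509 payoff=38.5891 vs cont=41.5873 → 41.5873 [wait]  node(2,1) S=114.1400 payoff=4.1000 vs cont=21.2648 → 21.2648 [wait]  node(2,2) S=163.5629 payoff=0.0000 vs cont=7.3697 → 7.3697 [wait]  ⇒ S*(2)=-
t_1: node(1,0) S=95.3486 payoff=22.8914 vs cont=32.0883 → 32.0883 [wait]  node(1,1) S=136.6348 payoff=0.0000 vs cont=14.7902 → 14.7902 [wait]  ⇒ S*(1)=-
t_0: node(0,0) S=114.1400 payoff=4.1000 vs cont=24.0123 → 24.0123 [wait]  ⇒ S*(0)=-

price = 24.0123
boundary = - - - - 55.5833 66.5376 79.6509 95.3486
tree:
24.0123
32.0883 14.7902
41.5873 21.2648 7.3697
52.0474 29.7067 11.6014 2.5056
62.6567 40.0574 17.8807 4.3880 0.3372
71.8077 51.7024 26.7931 7.6509 0.6297 0.0000
79.4520 62.6567 38.5891 13.2728 1.1759 0.0000 0.0000
85.8379 71.8077 51.7024 22.8914 2.1957 0.0000 0.0000 0.0000
91.1724 79.4520 62.6567 38.5891 4.1000 0.0000 0.0000 0.0000 0.0000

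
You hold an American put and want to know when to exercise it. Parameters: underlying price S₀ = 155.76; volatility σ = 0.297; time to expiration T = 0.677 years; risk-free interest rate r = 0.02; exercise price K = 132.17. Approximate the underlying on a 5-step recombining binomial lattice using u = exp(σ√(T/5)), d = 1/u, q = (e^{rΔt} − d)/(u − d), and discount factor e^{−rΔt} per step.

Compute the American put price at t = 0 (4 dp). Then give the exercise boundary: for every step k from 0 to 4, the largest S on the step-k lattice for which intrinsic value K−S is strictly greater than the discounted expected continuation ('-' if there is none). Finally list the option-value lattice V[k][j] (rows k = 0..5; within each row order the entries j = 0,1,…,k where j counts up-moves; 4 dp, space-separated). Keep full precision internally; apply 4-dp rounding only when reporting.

params: Δt=0.13540 u=1.11548 d=0.89647 q=0.48509 e^(-rΔt)=0.99730
t_5 payoffs: 41.9830 19.9504 0.0000 0.0000 0.0000 0.0000
t_4: node(4,0) S=100.6019 payoff=31.5681 vs cont=31.2107 → 31.5681 [stop]  node(4,1) S=125.1789 payoff=6.9911 vs cont=10.2450 → 10.2450 [wait]  node(4,2) S=155.7600 payoff=0.0000 vs cont=0.0000 → 0.0000 [wait]  node(4,3) S=193.8121 payoff=0.0000 vs cont=0.0000 → 0.0000 [wait]  node(4,4) S=241.1602 payoff=0.0000 vs cont=0.0000 → 0.0000 [wait]  ⇒ S*(4)=100.6019
t_3: node(3,0) S=112.2196 payoff=19.9504 vs cont=21.1671 → 21.1671 [wait]  node(3,1) S=139.6347 payoff=0.0000 vs cont=5.2610 → 5.2610 [wait]  node(3,2) S=173.7474 payoff=0.0000 vs cont=0.0000 → 0.0000 [wait]  node(3,3) S=216.1938 payoff=0.0000 vs cont=0.0000 → 0.0000 [wait]  ⇒ S*(3)=-
t_2: node(2,0) S=125.1789 payoff=6.9911 vs cont=13.4149 → 13.4149 [wait]  node(2,1) S=155.7600 payoff=0.0000 vs cont=2.7016 → 2.7016 [wait]  node(2,2) S=193.8121 payoff=0.0000 vs cont=0.0000 → 0.0000 [wait]  ⇒ S*(2)=-
t_1: node(1,0) S=139.6347 payoff=0.0000 vs cont=8.1958 → 8.1958 [wait]  node(1,1) S=173.7474 payoff=0.0000 vs cont=1.3873 → 1.3873 [wait]  ⇒ S*(1)=-
t_0: node(0,0) S=155.7600 payoff=0.0000 vs cont=4.8799 → 4.8799 [wait]  ⇒ S*(0)=-

price = 4.8799
boundary = - - - - 100.6019
tree:
4.8799
8.1958 1.3873
13.4149 2.7016 0.0000
21.1671 5.2610 0.0000 0.0000
31.5681 10.2450 0.0000 0.0000 0.0000
41.9830 19.9504 0.0000 0.0000 0.0000 0.0000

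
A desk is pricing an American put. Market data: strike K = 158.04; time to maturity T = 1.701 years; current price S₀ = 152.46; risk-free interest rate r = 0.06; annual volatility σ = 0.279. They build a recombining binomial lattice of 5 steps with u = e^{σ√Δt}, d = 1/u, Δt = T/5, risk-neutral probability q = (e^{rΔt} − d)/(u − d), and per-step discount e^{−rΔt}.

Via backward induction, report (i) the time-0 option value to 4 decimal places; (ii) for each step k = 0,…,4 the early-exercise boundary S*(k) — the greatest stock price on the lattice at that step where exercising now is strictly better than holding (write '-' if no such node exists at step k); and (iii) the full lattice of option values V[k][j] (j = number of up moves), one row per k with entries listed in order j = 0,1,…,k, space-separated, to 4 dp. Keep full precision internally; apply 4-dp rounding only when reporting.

price = 19.3404
boundary = - - 110.1056 93.5698 110.1056
tree:
19.3404
31.0655 9.3881
47.9344 16.8748 2.9164
64.4702 29.2473 6.2334 0.0000
78.5225 47.9344 13.3231 0.0000 0.0000
90.4645 64.4702 28.4765 0.0000 0.0000 0.0000

params: Δt=0.34020 u=1.17672 d=0.84982 q=0.52249 e^(-rΔt)=0.97979
t_5 payoffs: 90.4645 64.4702 28.4765 0.0000 0.0000 0.0000
t_4: node(4,0) S=79.5175 payoff=78.5225 vs cont=75.3293 → 78.5225 [stop]  node(4,1) S=110.1056 payoff=47.9344 vs cont=44.7412 → 47.9344 [stop]  node(4,2) S=152.4600 payoff=5.5800 vs cont=13.3231 → 13.3231 [wait]  node(4,3) S=211.1070 payoff=0.0000 vs cont=0.0000 → 0.0000 [wait]  node(4,4) S=292.3138 payoff=0.0000 vs cont=0.0000 → 0.0000 [wait]  ⇒ S*(4)=110.1056
t_3: node(3,0) S=93.5698 payoff=64.4702 vs cont=61.2770 → 64.4702 [stop]  node(3,1) S=129.5635 payoff=28.4765 vs cont=29.2473 → 29.2473 [wait]  node(3,2) S=179.4028 payoff=0.0000 vs cont=6.2334 → 6.2334 [wait]  node(3,3) S=248.4139 payoff=0.0000 vs cont=0.0000 → 0.0000 [wait]  ⇒ S*(3)=93.5698
t_2: node(2,0) S=110.1056 payoff=47.9344 vs cont=45.1358 → 47.9344 [stop]  node(2,1) S=152.4600 payoff=5.5800 vs cont=16.8748 → 16.8748 [wait]  node(2,2) S=211.1070 payoff=0.0000 vs cont=2.9164 → 2.9164 [wait]  ⇒ S*(2)=110.1056
t_1: node(1,0) S=129.5635 payoff=28.4765 vs cont=31.0655 → 31.0655 [wait]  node(1,1) S=179.4028 payoff=0.0000 vs cont=9.3881 → 9.3881 [wait]  ⇒ S*(1)=-
t_0: node(0,0) S=152.4600 payoff=5.5800 vs cont=19.3404 → 19.3404 [wait]  ⇒ S*(0)=-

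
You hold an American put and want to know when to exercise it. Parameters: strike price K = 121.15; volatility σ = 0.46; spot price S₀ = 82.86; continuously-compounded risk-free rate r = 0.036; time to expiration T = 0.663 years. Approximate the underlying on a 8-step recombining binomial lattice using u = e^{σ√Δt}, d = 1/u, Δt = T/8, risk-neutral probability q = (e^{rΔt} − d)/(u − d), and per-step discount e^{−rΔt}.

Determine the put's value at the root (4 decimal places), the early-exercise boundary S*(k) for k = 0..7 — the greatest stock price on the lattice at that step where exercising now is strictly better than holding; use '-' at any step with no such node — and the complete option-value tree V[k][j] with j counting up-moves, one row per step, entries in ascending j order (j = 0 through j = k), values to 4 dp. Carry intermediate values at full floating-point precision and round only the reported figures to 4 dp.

price = 40.0112
boundary = - - 63.5802 72.5828 63.5802 72.5828 82.8600 94.5924
tree:
40.0112
48.6971 30.7829
57.5698 39.3195 21.6601
65.4557 48.5672 29.4739 13.2688
72.3635 57.5698 38.6476 19.6476 6.3910
78.4146 65.4557 48.5672 28.0646 10.5857 1.8537
83.7151 72.3635 57.5698 38.2900 17.0819 3.5630 0.0000
88.3582 78.4146 65.4557 48.5672 26.5576 6.8486 0.0000 0.0000
92.4254 83.7151 72.3635 57.5698 38.2900 13.1639 0.0000 0.0000 0.0000

params: Δt=0.08288 u=1.14159 d=0.87597 q=0.47819 e^(-rΔt)=0.99702
t_8 payoffs: 92.4254 83.7151 72.3635 57.5698 38.2900 13.1639 0.0000 0.0000 0.0000
t_7: node(7,0) S=32.7918 payoff=88.3582 vs cont=87.9973 → 88.3582 [stop]  node(7,1) S=42.7354 payoff=78.4146 vs cont=78.0537 → 78.4146 [stop]  node(7,2) S=55.6943 payoff=65.4557 vs cont=65.0948 → 65.4557 [stop]  node(7,3) S=72.5828 payoff=48.5672 vs cont=48.2063 → 48.5672 [stop]  node(7,4) S=94.5924 payoff=26.5576 vs cont=26.1967 → 26.5576 [stop]  node(7,5) S=123.2762 payoff=0.0000 vs cont=6.8486 → 6.8486 [wait]  node(7,6) S=160.6578 payoff=0.0000 vs cont=0.0000 → 0.0000 [wait]  node(7,7) S=209.3749 payoff=0.0000 vs cont=0.0000 → 0.0000 [wait]  ⇒ S*(7)=94.5924
t_6: node(6,0) S=37.4349 payoff=83.7151 vs cont=83.3542 → 83.7151 [stop]  node(6,1) S=48.7865 payoff=72.3635 vs cont=72.0026 → 72.3635 [stop]  node(6,2) S=63.5802 payoff=57.5698 vs cont=57.2089 → 57.5698 [stop]  node(6,3) S=82.8600 payoff=38.2900 vs cont=37.9291 → 38.2900 [stop]  node(6,4) S=107.9861 payoff=13.1639 vs cont=17.0819 → 17.0819 [wait]  node(6,5) S=140.7312 payoff=0.0000 vs cont=3.5630 → 3.5630 [wait]  node(6,6) S=183.4059 payoff=0.0000 vs cont=0.0000 → 0.0000 [wait]  ⇒ S*(6)=82.8600
t_5: node(5,0) S=42.7354 payoff=78.4146 vs cont=78.0537 → 78.4146 [stop]  node(5,1) S=55.6943 payoff=65.4557 vs cont=65.0948 → 65.4557 [stop]  node(5,2) S=72.5828 payoff=48.5672 vs cont=48.2063 → 48.5672 [stop]  node(5,3) S=94.5924 payoff=26.5576 vs cont=28.0646 → 28.0646 [wait]  node(5,4) S=123.2762 payoff=0.0000 vs cont=10.5857 → 10.5857 [wait]  node(5,5) S=160.6578 payoff=0.0000 vs cont=1.8537 → 1.8537 [wait]  ⇒ S*(5)=72.5828
t_4: node(4,0) S=48.7865 payoff=72.3635 vs cont=72.0026 → 72.3635 [stop]  node(4,1) S=63.5802 payoff=57.5698 vs cont=57.2089 → 57.5698 [stop]  node(4,2) S=82.8600 payoff=38.2900 vs cont=38.6476 → 38.6476 [wait]  node(4,3) S=107.9861 payoff=13.1639 vs cont=19.6476 → 19.6476 [wait]  node(4,4) S=140.7312 payoff=0.0000 vs cont=6.3910 → 6.3910 [wait]  ⇒ S*(4)=63.5802
t_3: node(3,0) S=55.6943 payoff=65.4557 vs cont=65.0948 → 65.4557 [stop]  node(3,1) S=72.5828 payoff=48.5672 vs cont=48.3768 → 48.5672 [stop]  node(3,2) S=94.5924 payoff=26.5576 vs cont=29.4739 → 29.4739 [wait]  node(3,3) S=123.2762 payoff=0.0000 vs cont=13.2688 → 13.2688 [wait]  ⇒ S*(3)=72.5828
t_2: node(2,0) S=63.5802 payoff=57.5698 vs cont=57.2089 → 57.5698 [stop]  node(2,1) S=82.8600 payoff=38.2900 vs cont=39.3195 → 39.3195 [wait]  node(2,2) S=107.9861 payoff=13.1639 vs cont=21.6601 → 21.6601 [wait]  ⇒ S*(2)=63.5802
t_1: node(1,0) S=72.5828 payoff=48.5672 vs cont=48.6971 → 48.6971 [wait]  node(1,1) S=94.5924 payoff=26.5576 vs cont=30.7829 → 30.7829 [wait]  ⇒ S*(1)=-
t_0: node(0,0) S=82.8600 payoff=38.2900 vs cont=40.0112 → 40.0112 [wait]  ⇒ S*(0)=-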